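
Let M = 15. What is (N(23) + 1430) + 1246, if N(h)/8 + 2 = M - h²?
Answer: -1452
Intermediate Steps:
N(h) = 104 - 8*h² (N(h) = -16 + 8*(15 - h²) = -16 + (120 - 8*h²) = 104 - 8*h²)
(N(23) + 1430) + 1246 = ((104 - 8*23²) + 1430) + 1246 = ((104 - 8*529) + 1430) + 1246 = ((104 - 4232) + 1430) + 1246 = (-4128 + 1430) + 1246 = -2698 + 1246 = -1452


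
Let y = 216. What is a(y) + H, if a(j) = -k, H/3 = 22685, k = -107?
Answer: 68162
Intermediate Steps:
H = 68055 (H = 3*22685 = 68055)
a(j) = 107 (a(j) = -1*(-107) = 107)
a(y) + H = 107 + 68055 = 68162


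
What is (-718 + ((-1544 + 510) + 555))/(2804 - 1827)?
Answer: -1197/977 ≈ -1.2252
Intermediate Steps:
(-718 + ((-1544 + 510) + 555))/(2804 - 1827) = (-718 + (-1034 + 555))/977 = (-718 - 479)*(1/977) = -1197*1/977 = -1197/977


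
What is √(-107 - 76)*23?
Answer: 23*I*√183 ≈ 311.14*I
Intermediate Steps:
√(-107 - 76)*23 = √(-183)*23 = (I*√183)*23 = 23*I*√183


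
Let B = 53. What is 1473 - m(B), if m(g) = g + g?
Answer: 1367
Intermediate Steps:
m(g) = 2*g
1473 - m(B) = 1473 - 2*53 = 1473 - 1*106 = 1473 - 106 = 1367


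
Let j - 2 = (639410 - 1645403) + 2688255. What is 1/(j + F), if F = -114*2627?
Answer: 1/1382786 ≈ 7.2318e-7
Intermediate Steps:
F = -299478
j = 1682264 (j = 2 + ((639410 - 1645403) + 2688255) = 2 + (-1005993 + 2688255) = 2 + 1682262 = 1682264)
1/(j + F) = 1/(1682264 - 299478) = 1/1382786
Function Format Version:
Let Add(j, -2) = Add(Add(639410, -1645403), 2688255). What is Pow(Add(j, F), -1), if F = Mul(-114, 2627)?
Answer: Rational(1, 1382786) ≈ 7.2318e-7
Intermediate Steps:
F = -299478
j = 1682264 (j = Add(2, Add(Add(639410, -1645403), 2688255)) = Add(2, Add(-1005993, 2688255)) = Add(2, 1682262) = 1682264)
Pow(Add(j, F), -1) = Pow(Add(1682264, -299478), -1) = Pow(1382786, -1) = Rational(1, 1382786)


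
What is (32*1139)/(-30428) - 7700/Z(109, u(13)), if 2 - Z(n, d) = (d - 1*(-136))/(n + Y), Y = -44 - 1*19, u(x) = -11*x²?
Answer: -49289776/251031 ≈ -196.35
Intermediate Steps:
Y = -63 (Y = -44 - 19 = -63)
Z(n, d) = 2 - (136 + d)/(-63 + n) (Z(n, d) = 2 - (d - 1*(-136))/(n - 63) = 2 - (d + 136)/(-63 + n) = 2 - (136 + d)/(-63 + n))
(32*1139)/(-30428) - 7700/Z(109, u(13)) = (32*1139)/(-30428) - 7700*(-63 + 109)/(-262 - (-11)*13² + 2*109) = 36448*(-1/30428) - 7700*46/(-262 - (-11)*169 + 218) = -9112/7607 - 7700*46/(-262 - 1*(-1859) + 218) = -9112/7607 - 7700*46/(-262 + 1859 + 218) = -9112/7607 - 7700/((1/46)*1815) = -9112/7607 - 7700/1815/46 = -9112/7607 - 7700*46/1815 = -9112/7607 - 6440/33 = -49289776/251031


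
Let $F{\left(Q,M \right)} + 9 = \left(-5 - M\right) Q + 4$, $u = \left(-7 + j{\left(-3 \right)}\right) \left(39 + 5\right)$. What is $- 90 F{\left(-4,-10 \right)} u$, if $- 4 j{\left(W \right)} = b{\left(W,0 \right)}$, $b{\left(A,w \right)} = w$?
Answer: $-693000$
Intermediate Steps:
$j{\left(W \right)} = 0$ ($j{\left(W \right)} = \left(- \frac{1}{4}\right) 0 = 0$)
$u = -308$ ($u = \left(-7 + 0\right) \left(39 + 5\right) = \left(-7\right) 44 = -308$)
$F{\left(Q,M \right)} = -5 + Q \left(-5 - M\right)$ ($F{\left(Q,M \right)} = -9 + \left(\left(-5 - M\right) Q + 4\right) = -9 + \left(Q \left(-5 - M\right) + 4\right) = -9 + \left(4 + Q \left(-5 - M\right)\right) = -5 + Q \left(-5 - M\right)$)
$- 90 F{\left(-4,-10 \right)} u = - 90 \left(-5 - -20 - \left(-10\right) \left(-4\right)\right) \left(-308\right) = - 90 \left(-5 + 20 - 40\right) \left(-308\right) = \left(-90\right) \left(-25\right) \left(-308\right) = 2250 \left(-308\right) = -693000$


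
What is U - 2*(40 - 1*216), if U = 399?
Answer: 751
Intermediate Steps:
U - 2*(40 - 1*216) = 399 - 2*(40 - 1*216) = 399 - 2*(40 - 216) = 399 - 2*(-176) = 399 + 352 = 751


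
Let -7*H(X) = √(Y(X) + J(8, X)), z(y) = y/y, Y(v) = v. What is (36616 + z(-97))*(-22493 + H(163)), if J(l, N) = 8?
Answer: -823626181 - 15693*√19 ≈ -8.2369e+8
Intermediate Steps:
z(y) = 1
H(X) = -√(8 + X)/7 (H(X) = -√(X + 8)/7 = -√(8 + X)/7)
(36616 + z(-97))*(-22493 + H(163)) = (36616 + 1)*(-22493 - √(8 + 163)/7) = 36617*(-22493 - 3*√19/7) = -823626181 - 15693*√19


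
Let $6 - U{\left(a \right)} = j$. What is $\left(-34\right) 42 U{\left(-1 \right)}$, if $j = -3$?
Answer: $-12852$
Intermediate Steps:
$U{\left(a \right)} = 9$ ($U{\left(a \right)} = 6 - -3 = 6 + 3 = 9$)
$\left(-34\right) 42 U{\left(-1 \right)} = \left(-34\right) 42 \cdot 9 = \left(-1428\right) 9 = -12852$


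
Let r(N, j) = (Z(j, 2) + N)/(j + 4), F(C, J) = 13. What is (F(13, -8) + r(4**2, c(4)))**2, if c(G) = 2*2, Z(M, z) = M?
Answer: 961/4 ≈ 240.25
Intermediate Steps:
c(G) = 4
r(N, j) = (N + j)/(4 + j) (r(N, j) = (j + N)/(j + 4) = (N + j)/(4 + j))
(F(13, -8) + r(4**2, c(4)))**2 = (13 + (4**2 + 4)/(4 + 4))**2 = (13 + (16 + 4)/8)**2 = (13 + (1/8)*20)**2 = (13 + 5/2)**2 = (31/2)**2 = 961/4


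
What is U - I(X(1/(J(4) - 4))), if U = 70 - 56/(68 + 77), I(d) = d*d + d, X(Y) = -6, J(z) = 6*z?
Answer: 5744/145 ≈ 39.614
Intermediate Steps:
I(d) = d + d**2 (I(d) = d**2 + d = d + d**2)
U = 10094/145 (U = 70 - 56/145 = 10094/145 ≈ 69.614)
U - I(X(1/(J(4) - 4))) = 10094/145 - (-6)*(1 - 6) = 10094/145 - (-6)*(-5) = 10094/145 - 1*30 = 10094/145 - 30 = 5744/145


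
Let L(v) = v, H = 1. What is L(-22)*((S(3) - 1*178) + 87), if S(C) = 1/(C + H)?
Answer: 3993/2 ≈ 1996.5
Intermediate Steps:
S(C) = 1/(1 + C) (S(C) = 1/(C + 1) = 1/(1 + C))
L(-22)*((S(3) - 1*178) + 87) = -22*((1/(1 + 3) - 1*178) + 87) = -22*((1/4 - 178) + 87) = -22*((¼ - 178) + 87) = -22*(-711/4 + 87) = -22*(-363/4) = 3993/2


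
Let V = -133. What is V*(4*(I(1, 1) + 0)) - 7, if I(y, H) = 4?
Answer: -2135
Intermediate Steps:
V*(4*(I(1, 1) + 0)) - 7 = -532*(4 + 0) - 7 = -532*4 - 7 = -133*16 - 7 = -2128 - 7 = -2135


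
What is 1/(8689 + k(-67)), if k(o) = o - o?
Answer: 1/8689 ≈ 0.00011509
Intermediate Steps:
k(o) = 0
1/(8689 + k(-67)) = 1/(8689 + 0) = 1/8689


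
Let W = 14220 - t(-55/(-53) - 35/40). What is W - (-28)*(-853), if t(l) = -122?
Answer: -9542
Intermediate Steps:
W = 14342 (W = 14220 - 1*(-122) = 14220 + 122 = 14342)
W - (-28)*(-853) = 14342 - (-28)*(-853) = 14342 - 1*23884 = 14342 - 23884 = -9542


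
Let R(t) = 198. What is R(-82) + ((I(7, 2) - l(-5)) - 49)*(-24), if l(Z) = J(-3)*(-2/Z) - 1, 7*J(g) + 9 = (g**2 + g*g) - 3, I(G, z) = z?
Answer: 45858/35 ≈ 1310.2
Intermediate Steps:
J(g) = -12/7 + 2*g**2/7 (J(g) = -9/7 + ((g**2 + g*g) - 3)/7 = -9/7 + ((g**2 + g**2) - 3)/7 = -9/7 + (2*g**2 - 3)/7 = -9/7 + (-3 + 2*g**2)/7 = -9/7 + (-3/7 + 2*g**2/7) = -12/7 + 2*g**2/7)
l(Z) = -1 - 12/(7*Z) (l(Z) = (-12/7 + (2/7)*(-3)**2)*(-2/Z) - 1 = (-12/7 + (2/7)*9)*(-2/Z) - 1 = (-12/7 + 18/7)*(-2/Z) - 1 = 6*(-2/Z)/7 - 1 = -12/(7*Z) - 1 = -1 - 12/(7*Z))
R(-82) + ((I(7, 2) - l(-5)) - 49)*(-24) = 198 + ((2 - (-12/7 - 1*(-5))/(-5)) - 49)*(-24) = 198 + ((2 - (-1)*(-12/7 + 5)/5) - 49)*(-24) = 198 + ((2 - (-1)*23/(5*7)) - 49)*(-24) = 198 + ((2 - 1*(-23/35)) - 49)*(-24) = 198 + ((2 + 23/35) - 49)*(-24) = 198 + (93/35 - 49)*(-24) = 198 - 1622/35*(-24) = 198 + 38928/35 = 45858/35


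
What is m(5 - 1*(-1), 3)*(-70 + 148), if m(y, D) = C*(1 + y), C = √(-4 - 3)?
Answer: 546*I*√7 ≈ 1444.6*I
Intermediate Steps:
C = I*√7 (C = √(-7) = I*√7 ≈ 2.6458*I)
m(y, D) = I*√7*(1 + y) (m(y, D) = (I*√7)*(1 + y) = I*√7*(1 + y))
m(5 - 1*(-1), 3)*(-70 + 148) = (I*√7*(1 + (5 - 1*(-1))))*(-70 + 148) = (I*√7*(1 + (5 + 1)))*78 = (I*√7*(1 + 6))*78 = (I*√7*7)*78 = (7*I*√7)*78 = 546*I*√7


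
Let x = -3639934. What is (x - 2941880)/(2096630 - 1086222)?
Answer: -3290907/505204 ≈ -6.5140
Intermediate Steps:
(x - 2941880)/(2096630 - 1086222) = (-3639934 - 2941880)/(2096630 - 1086222) = -6581814/1010408 = -6581814*1/1010408 = -3290907/505204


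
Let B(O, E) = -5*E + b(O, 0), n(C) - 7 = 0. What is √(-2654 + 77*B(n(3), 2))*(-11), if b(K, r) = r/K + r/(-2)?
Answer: -44*I*√214 ≈ -643.66*I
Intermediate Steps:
b(K, r) = -r/2 + r/K (b(K, r) = r/K + r*(-½) = r/K - r/2 = -r/2 + r/K)
n(C) = 7 (n(C) = 7 + 0 = 7)
B(O, E) = -5*E (B(O, E) = -5*E + (-½*0 + 0/O) = -5*E + (0 + 0) = -5*E + 0 = -5*E)
√(-2654 + 77*B(n(3), 2))*(-11) = √(-2654 + 77*(-5*2))*(-11) = √(-2654 + 77*(-10))*(-11) = √(-2654 - 770)*(-11) = √(-3424)*(-11) = (4*I*√214)*(-11) = -44*I*√214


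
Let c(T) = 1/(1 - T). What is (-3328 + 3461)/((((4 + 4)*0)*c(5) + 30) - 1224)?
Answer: -133/1194 ≈ -0.11139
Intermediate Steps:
(-3328 + 3461)/((((4 + 4)*0)*c(5) + 30) - 1224) = (-3328 + 3461)/((((4 + 4)*0)*(-1/(-1 + 5)) + 30) - 1224) = 133/(((8*0)*(-1/4) + 30) - 1224) = 133/((0*(-1*¼) + 30) - 1224) = 133/((0*(-¼) + 30) - 1224) = 133/((0 + 30) - 1224) = 133/(30 - 1224) = 133/(-1194) = 133*(-1/1194) = -133/1194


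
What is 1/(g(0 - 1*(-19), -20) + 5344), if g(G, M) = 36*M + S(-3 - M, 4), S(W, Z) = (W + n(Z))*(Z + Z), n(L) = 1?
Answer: 1/4768 ≈ 0.00020973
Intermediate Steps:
S(W, Z) = 2*Z*(1 + W) (S(W, Z) = (W + 1)*(Z + Z) = (1 + W)*(2*Z) = 2*Z*(1 + W))
g(G, M) = -16 + 28*M (g(G, M) = 36*M + 2*4*(1 + (-3 - M)) = 36*M + 2*4*(-2 - M) = 36*M + (-16 - 8*M) = -16 + 28*M)
1/(g(0 - 1*(-19), -20) + 5344) = 1/((-16 + 28*(-20)) + 5344) = 1/((-16 - 560) + 5344) = 1/(-576 + 5344) = 1/4768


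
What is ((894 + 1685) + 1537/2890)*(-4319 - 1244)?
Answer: -41471313861/2890 ≈ -1.4350e+7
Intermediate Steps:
((894 + 1685) + 1537/2890)*(-4319 - 1244) = (2579 + 1537*(1/2890))*(-5563) = (2579 + 1537/2890)*(-5563) = (7454847/2890)*(-5563) = -41471313861/2890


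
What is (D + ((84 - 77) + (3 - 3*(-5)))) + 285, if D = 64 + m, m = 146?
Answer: 520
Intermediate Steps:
D = 210 (D = 64 + 146 = 210)
(D + ((84 - 77) + (3 - 3*(-5)))) + 285 = (210 + ((84 - 77) + (3 - 3*(-5)))) + 285 = (210 + (7 + (3 + 15))) + 285 = (210 + (7 + 18)) + 285 = (210 + 25) + 285 = 235 + 285 = 520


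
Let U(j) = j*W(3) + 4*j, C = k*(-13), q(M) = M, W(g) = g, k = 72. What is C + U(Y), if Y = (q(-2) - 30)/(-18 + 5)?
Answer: -11944/13 ≈ -918.77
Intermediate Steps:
Y = 32/13 (Y = (-2 - 30)/(-18 + 5) = -32/(-13) = -32*(-1/13) = 32/13 ≈ 2.4615)
C = -936 (C = 72*(-13) = -936)
U(j) = 7*j (U(j) = j*3 + 4*j = 3*j + 4*j = 7*j)
C + U(Y) = -936 + 7*(32/13) = -936 + 224/13 = -11944/13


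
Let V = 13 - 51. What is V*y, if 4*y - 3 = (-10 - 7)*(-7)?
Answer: -1159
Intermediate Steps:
V = -38
y = 61/2 (y = ¾ + ((-10 - 7)*(-7))/4 = ¾ + (-17*(-7))/4 = ¾ + (¼)*119 = ¾ + 119/4 = 61/2 ≈ 30.500)
V*y = -38*61/2 = -1159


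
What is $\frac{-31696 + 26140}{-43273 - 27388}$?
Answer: $\frac{5556}{70661} \approx 0.078629$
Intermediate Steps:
$\frac{-31696 + 26140}{-43273 - 27388} = - \frac{5556}{-70661} = \left(-5556\right) \left(- \frac{1}{70661}\right) = \frac{5556}{70661}$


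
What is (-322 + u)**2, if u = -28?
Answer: 122500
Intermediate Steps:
(-322 + u)**2 = (-322 - 28)**2 = (-350)**2 = 122500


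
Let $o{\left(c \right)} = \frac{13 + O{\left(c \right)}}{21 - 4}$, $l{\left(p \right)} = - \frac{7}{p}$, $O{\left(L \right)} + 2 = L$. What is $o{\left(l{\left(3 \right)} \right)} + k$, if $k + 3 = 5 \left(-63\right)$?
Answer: $- \frac{16192}{51} \approx -317.49$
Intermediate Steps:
$k = -318$ ($k = -3 + 5 \left(-63\right) = -3 - 315 = -318$)
$O{\left(L \right)} = -2 + L$
$o{\left(c \right)} = \frac{11}{17} + \frac{c}{17}$ ($o{\left(c \right)} = \frac{13 + \left(-2 + c\right)}{21 - 4} = \frac{11 + c}{17} = \left(11 + c\right) \frac{1}{17} = \frac{11}{17} + \frac{c}{17}$)
$o{\left(l{\left(3 \right)} \right)} + k = \left(\frac{11}{17} + \frac{\left(-7\right) \frac{1}{3}}{17}\right) - 318 = \left(\frac{11}{17} + \frac{1}{17} \left(- \frac{7}{3}\right)\right) - 318 = \left(\frac{11}{17} - \frac{7}{51}\right) - 318 = \frac{26}{51} - 318 = - \frac{16192}{51}$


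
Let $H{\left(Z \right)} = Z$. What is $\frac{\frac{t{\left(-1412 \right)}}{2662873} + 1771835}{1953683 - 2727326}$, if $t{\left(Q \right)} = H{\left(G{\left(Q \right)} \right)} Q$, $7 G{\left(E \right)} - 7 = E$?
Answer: $- \frac{33027203057545}{14420791394373} \approx -2.2902$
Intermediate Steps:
$G{\left(E \right)} = 1 + \frac{E}{7}$
$t{\left(Q \right)} = Q \left(1 + \frac{Q}{7}\right)$ ($t{\left(Q \right)} = \left(1 + \frac{Q}{7}\right) Q = Q \left(1 + \frac{Q}{7}\right)$)
$\frac{\frac{t{\left(-1412 \right)}}{2662873} + 1771835}{1953683 - 2727326} = \frac{\frac{\frac{1}{7} \left(-1412\right) \left(7 - 1412\right)}{2662873} + 1771835}{1953683 - 2727326} = \frac{\frac{1}{7} \left(-1412\right) \left(-1405\right) \frac{1}{2662873} + 1771835}{-773643} = \left(\frac{1983860}{7} \cdot \frac{1}{2662873} + 1771835\right) \left(- \frac{1}{773643}\right) = \left(\frac{1983860}{18640111} + 1771835\right) \left(- \frac{1}{773643}\right) = \frac{33027203057545}{18640111} \left(- \frac{1}{773643}\right) = - \frac{33027203057545}{14420791394373}$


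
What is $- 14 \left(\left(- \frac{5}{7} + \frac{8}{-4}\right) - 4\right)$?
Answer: $94$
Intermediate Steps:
$- 14 \left(\left(- \frac{5}{7} + \frac{8}{-4}\right) - 4\right) = - 14 \left(\left(\left(-5\right) \frac{1}{7} + 8 \left(- \frac{1}{4}\right)\right) - 4\right) = - 14 \left(\left(- \frac{5}{7} - 2\right) - 4\right) = - 14 \left(- \frac{19}{7} - 4\right) = \left(-14\right) \left(- \frac{47}{7}\right) = 94$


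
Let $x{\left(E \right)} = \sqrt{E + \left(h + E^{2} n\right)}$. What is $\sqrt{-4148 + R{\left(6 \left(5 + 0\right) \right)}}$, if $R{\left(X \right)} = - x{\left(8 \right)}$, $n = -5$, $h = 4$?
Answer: $\sqrt{-4148 - 2 i \sqrt{77}} \approx 0.1362 - 64.405 i$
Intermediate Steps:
$x{\left(E \right)} = \sqrt{4 + E - 5 E^{2}}$ ($x{\left(E \right)} = \sqrt{E + \left(4 + E^{2} \left(-5\right)\right)} = \sqrt{E - \left(-4 + 5 E^{2}\right)} = \sqrt{4 + E - 5 E^{2}}$)
$R{\left(X \right)} = - 2 i \sqrt{77}$ ($R{\left(X \right)} = - \sqrt{4 + 8 - 5 \cdot 8^{2}} = - \sqrt{4 + 8 - 320} = - \sqrt{-308} = - 2 i \sqrt{77}$)
$\sqrt{-4148 + R{\left(6 \left(5 + 0\right) \right)}} = \sqrt{-4148 - 2 i \sqrt{77}}$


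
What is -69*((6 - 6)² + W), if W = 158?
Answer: -10902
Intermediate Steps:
-69*((6 - 6)² + W) = -69*((6 - 6)² + 158) = -69*(0² + 158) = -69*(0 + 158) = -69*158 = -10902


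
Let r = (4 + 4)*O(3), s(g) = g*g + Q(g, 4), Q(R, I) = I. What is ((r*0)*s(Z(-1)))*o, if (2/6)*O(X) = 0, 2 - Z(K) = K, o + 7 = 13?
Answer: 0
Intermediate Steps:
o = 6 (o = -7 + 13 = 6)
Z(K) = 2 - K
O(X) = 0 (O(X) = 3*0 = 0)
s(g) = 4 + g² (s(g) = g*g + 4 = g² + 4 = 4 + g²)
r = 0 (r = (4 + 4)*0 = 8*0 = 0)
((r*0)*s(Z(-1)))*o = ((0*0)*(4 + (2 - 1*(-1))²))*6 = (0*(4 + (2 + 1)²))*6 = (0*(4 + 3²))*6 = (0*(4 + 9))*6 = (0*13)*6 = 0*6 = 0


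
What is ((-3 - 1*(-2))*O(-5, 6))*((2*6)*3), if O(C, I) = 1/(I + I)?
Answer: -3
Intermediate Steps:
O(C, I) = 1/(2*I)
((-3 - 1*(-2))*O(-5, 6))*((2*6)*3) = ((-3 - 1*(-2))*((1/2)/6))*((2*6)*3) = ((-3 + 2)*((1/2)*(1/6)))*(12*3) = -1*1/12*36 = -1/12*36 = -3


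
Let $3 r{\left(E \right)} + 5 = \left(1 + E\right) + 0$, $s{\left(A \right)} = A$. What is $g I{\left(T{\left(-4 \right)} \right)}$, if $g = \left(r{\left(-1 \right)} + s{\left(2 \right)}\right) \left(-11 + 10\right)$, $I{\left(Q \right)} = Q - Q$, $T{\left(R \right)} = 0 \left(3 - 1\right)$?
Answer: $0$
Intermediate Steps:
$T{\left(R \right)} = 0$ ($T{\left(R \right)} = 0 \cdot 2 = 0$)
$I{\left(Q \right)} = 0$
$r{\left(E \right)} = - \frac{4}{3} + \frac{E}{3}$ ($r{\left(E \right)} = - \frac{5}{3} + \frac{\left(1 + E\right) + 0}{3} = - \frac{5}{3} + \frac{1 + E}{3} = - \frac{5}{3} + \left(\frac{1}{3} + \frac{E}{3}\right) = - \frac{4}{3} + \frac{E}{3}$)
$g = - \frac{1}{3}$ ($g = \left(\left(- \frac{4}{3} + \frac{1}{3} \left(-1\right)\right) + 2\right) \left(-11 + 10\right) = \left(\left(- \frac{4}{3} - \frac{1}{3}\right) + 2\right) \left(-1\right) = \left(- \frac{5}{3} + 2\right) \left(-1\right) = \frac{1}{3} \left(-1\right) = - \frac{1}{3} \approx -0.33333$)
$g I{\left(T{\left(-4 \right)} \right)} = \left(- \frac{1}{3}\right) 0 = 0$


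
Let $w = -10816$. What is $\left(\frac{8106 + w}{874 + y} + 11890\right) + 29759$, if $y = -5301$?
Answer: $\frac{184382833}{4427} \approx 41650.0$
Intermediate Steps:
$\left(\frac{8106 + w}{874 + y} + 11890\right) + 29759 = \left(\frac{8106 - 10816}{874 - 5301} + 11890\right) + 29759 = \left(- \frac{2710}{-4427} + 11890\right) + 29759 = \left(\left(-2710\right) \left(- \frac{1}{4427}\right) + 11890\right) + 29759 = \left(\frac{2710}{4427} + 11890\right) + 29759 = \frac{52639740}{4427} + 29759 = \frac{184382833}{4427}$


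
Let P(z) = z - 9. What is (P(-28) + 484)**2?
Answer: 199809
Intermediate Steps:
P(z) = -9 + z
(P(-28) + 484)**2 = ((-9 - 28) + 484)**2 = (-37 + 484)**2 = 447**2 = 199809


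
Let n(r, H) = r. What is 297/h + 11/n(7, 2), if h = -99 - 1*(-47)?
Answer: -1507/364 ≈ -4.1401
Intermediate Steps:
h = -52 (h = -99 + 47 = -52)
297/h + 11/n(7, 2) = 297/(-52) + 11/7 = 297*(-1/52) + 11*(⅐) = -297/52 + 11/7 = -1507/364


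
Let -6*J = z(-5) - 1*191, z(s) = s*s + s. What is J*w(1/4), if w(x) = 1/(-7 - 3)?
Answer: -57/20 ≈ -2.8500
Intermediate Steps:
w(x) = -⅒ (w(x) = 1/(-10) = -⅒)
z(s) = s + s² (z(s) = s² + s = s + s²)
J = 57/2 (J = -(-5*(1 - 5) - 1*191)/6 = -(-5*(-4) - 191)/6 = -(20 - 191)/6 = -⅙*(-171) = 57/2 ≈ 28.500)
J*w(1/4) = (57/2)*(-⅒) = -57/20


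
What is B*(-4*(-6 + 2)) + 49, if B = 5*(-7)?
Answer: -511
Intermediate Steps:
B = -35
B*(-4*(-6 + 2)) + 49 = -(-140)*(-6 + 2) + 49 = -(-140)*(-4) + 49 = -35*16 + 49 = -560 + 49 = -511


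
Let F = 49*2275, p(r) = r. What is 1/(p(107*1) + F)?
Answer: 1/111582 ≈ 8.9620e-6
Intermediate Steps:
F = 111475
1/(p(107*1) + F) = 1/(107*1 + 111475) = 1/(107 + 111475) = 1/111582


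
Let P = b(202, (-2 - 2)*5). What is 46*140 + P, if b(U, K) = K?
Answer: 6420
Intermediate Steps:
P = -20 (P = (-2 - 2)*5 = -4*5 = -20)
46*140 + P = 46*140 - 20 = 6440 - 20 = 6420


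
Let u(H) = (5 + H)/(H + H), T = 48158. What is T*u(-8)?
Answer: 72237/8 ≈ 9029.6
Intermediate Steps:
u(H) = (5 + H)/(2*H) (u(H) = (5 + H)/((2*H)) = (5 + H)*(1/(2*H)) = (5 + H)/(2*H))
T*u(-8) = 48158*((½)*(5 - 8)/(-8)) = 48158*((½)*(-⅛)*(-3)) = 48158*(3/16) = 72237/8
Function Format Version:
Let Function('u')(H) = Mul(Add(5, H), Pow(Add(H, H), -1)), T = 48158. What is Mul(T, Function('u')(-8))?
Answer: Rational(72237, 8) ≈ 9029.6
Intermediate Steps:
Function('u')(H) = Mul(Rational(1, 2), Pow(H, -1), Add(5, H)) (Function('u')(H) = Mul(Add(5, H), Pow(Mul(2, H), -1)) = Mul(Add(5, H), Mul(Rational(1, 2), Pow(H, -1))) = Mul(Rational(1, 2), Pow(H, -1), Add(5, H)))
Mul(T, Function('u')(-8)) = Mul(48158, Mul(Rational(1, 2), Pow(-8, -1), Add(5, -8))) = Mul(48158, Mul(Rational(1, 2), Rational(-1, 8), -3)) = Mul(48158, Rational(3, 16)) = Rational(72237, 8)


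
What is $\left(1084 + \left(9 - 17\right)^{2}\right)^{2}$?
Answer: $1317904$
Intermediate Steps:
$\left(1084 + \left(9 - 17\right)^{2}\right)^{2} = \left(1084 + \left(-8\right)^{2}\right)^{2} = \left(1084 + 64\right)^{2} = 1148^{2} = 1317904$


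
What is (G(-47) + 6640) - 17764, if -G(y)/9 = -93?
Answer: -10287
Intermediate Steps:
G(y) = 837 (G(y) = -9*(-93) = 837)
(G(-47) + 6640) - 17764 = (837 + 6640) - 17764 = 7477 - 17764 = -10287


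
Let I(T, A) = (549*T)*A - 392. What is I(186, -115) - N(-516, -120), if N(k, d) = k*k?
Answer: -12009758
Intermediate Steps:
I(T, A) = -392 + 549*A*T (I(T, A) = 549*A*T - 392 = -392 + 549*A*T)
N(k, d) = k²
I(186, -115) - N(-516, -120) = (-392 + 549*(-115)*186) - 1*(-516)² = (-392 - 11743110) - 1*266256 = -11743502 - 266256 = -12009758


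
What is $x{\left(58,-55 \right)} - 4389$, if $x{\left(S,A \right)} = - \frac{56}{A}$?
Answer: $- \frac{241339}{55} \approx -4388.0$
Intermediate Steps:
$x{\left(58,-55 \right)} - 4389 = - \frac{56}{-55} - 4389 = \left(-56\right) \left(- \frac{1}{55}\right) - 4389 = \frac{56}{55} - 4389 = - \frac{241339}{55}$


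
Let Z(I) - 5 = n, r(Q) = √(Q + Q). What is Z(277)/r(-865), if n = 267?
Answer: -136*I*√1730/865 ≈ -6.5395*I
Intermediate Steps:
r(Q) = √2*√Q (r(Q) = √(2*Q) = √2*√Q)
Z(I) = 272 (Z(I) = 5 + 267 = 272)
Z(277)/r(-865) = 272/((√2*√(-865))) = 272/((√2*(I*√865))) = 272/((I*√1730)) = 272*(-I*√1730/1730) = -136*I*√1730/865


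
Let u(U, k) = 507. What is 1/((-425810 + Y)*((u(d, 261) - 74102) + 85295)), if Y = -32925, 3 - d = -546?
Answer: -1/5367199500 ≈ -1.8632e-10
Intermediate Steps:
d = 549 (d = 3 - 1*(-546) = 3 + 546 = 549)
1/((-425810 + Y)*((u(d, 261) - 74102) + 85295)) = 1/((-425810 - 32925)*((507 - 74102) + 85295)) = 1/((-458735)*(-73595 + 85295)) = -1/458735/11700 = -1/458735*1/11700 = -1/5367199500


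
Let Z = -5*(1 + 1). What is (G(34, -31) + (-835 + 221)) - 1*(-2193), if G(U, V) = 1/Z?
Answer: 15789/10 ≈ 1578.9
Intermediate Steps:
Z = -10 (Z = -5*2 = -10)
G(U, V) = -⅒ (G(U, V) = 1/(-10) = -⅒)
(G(34, -31) + (-835 + 221)) - 1*(-2193) = (-⅒ + (-835 + 221)) - 1*(-2193) = (-⅒ - 614) + 2193 = -6141/10 + 2193 = 15789/10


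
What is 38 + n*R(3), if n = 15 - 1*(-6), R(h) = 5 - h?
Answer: 80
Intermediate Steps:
n = 21 (n = 15 + 6 = 21)
38 + n*R(3) = 38 + 21*(5 - 1*3) = 38 + 21*(5 - 3) = 38 + 21*2 = 38 + 42 = 80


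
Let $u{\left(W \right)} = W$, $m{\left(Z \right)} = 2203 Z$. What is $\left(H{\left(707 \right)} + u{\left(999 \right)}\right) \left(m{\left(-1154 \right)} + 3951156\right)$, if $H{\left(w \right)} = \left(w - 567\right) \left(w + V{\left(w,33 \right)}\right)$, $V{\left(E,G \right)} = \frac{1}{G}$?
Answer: $\frac{4648571081618}{33} \approx 1.4087 \cdot 10^{11}$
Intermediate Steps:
$H{\left(w \right)} = \left(-567 + w\right) \left(\frac{1}{33} + w\right)$ ($H{\left(w \right)} = \left(w - 567\right) \left(w + \frac{1}{33}\right) = \left(-567 + w\right) \left(w + \frac{1}{33}\right) = \left(-567 + w\right) \left(\frac{1}{33} + w\right)$)
$\left(H{\left(707 \right)} + u{\left(999 \right)}\right) \left(m{\left(-1154 \right)} + 3951156\right) = \left(\left(- \frac{189}{11} + 707^{2} - \frac{13227970}{33}\right) + 999\right) \left(2203 \left(-1154\right) + 3951156\right) = \left(\left(- \frac{189}{11} + 499849 - \frac{13227970}{33}\right) + 999\right) \left(-2542262 + 3951156\right) = \left(\frac{3266480}{33} + 999\right) 1408894 = \frac{3299447}{33} \cdot 1408894 = \frac{4648571081618}{33}$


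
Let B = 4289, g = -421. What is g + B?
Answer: 3868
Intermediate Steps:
g + B = -421 + 4289 = 3868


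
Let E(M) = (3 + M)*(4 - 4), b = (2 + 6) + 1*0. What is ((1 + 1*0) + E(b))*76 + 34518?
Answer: 34594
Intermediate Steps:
b = 8 (b = 8 + 0 = 8)
E(M) = 0 (E(M) = (3 + M)*0 = 0)
((1 + 1*0) + E(b))*76 + 34518 = ((1 + 1*0) + 0)*76 + 34518 = ((1 + 0) + 0)*76 + 34518 = (1 + 0)*76 + 34518 = 1*76 + 34518 = 76 + 34518 = 34594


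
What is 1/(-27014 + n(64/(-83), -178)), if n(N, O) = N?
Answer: -83/2242226 ≈ -3.7017e-5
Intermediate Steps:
1/(-27014 + n(64/(-83), -178)) = 1/(-27014 + 64/(-83)) = 1/(-27014 + 64*(-1/83)) = 1/(-27014 - 64/83) = 1/(-2242226/83) = -83/2242226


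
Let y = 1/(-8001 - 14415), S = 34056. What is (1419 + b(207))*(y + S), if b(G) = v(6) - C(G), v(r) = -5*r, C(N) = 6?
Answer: 351927074995/7472 ≈ 4.7099e+7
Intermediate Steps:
y = -1/22416 (y = 1/(-22416) = -1/22416 ≈ -4.4611e-5)
b(G) = -36 (b(G) = -5*6 - 1*6 = -30 - 6 = -36)
(1419 + b(207))*(y + S) = (1419 - 36)*(-1/22416 + 34056) = 1383*(763399295/22416) = 351927074995/7472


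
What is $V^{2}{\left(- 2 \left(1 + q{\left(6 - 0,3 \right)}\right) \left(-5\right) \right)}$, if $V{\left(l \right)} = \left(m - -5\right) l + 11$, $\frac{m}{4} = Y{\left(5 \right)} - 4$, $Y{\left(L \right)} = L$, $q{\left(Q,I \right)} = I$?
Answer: $137641$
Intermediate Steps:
$m = 4$ ($m = 4 \left(5 - 4\right) = 4 \cdot 1 = 4$)
$V{\left(l \right)} = 11 + 9 l$ ($V{\left(l \right)} = \left(4 - -5\right) l + 11 = \left(4 + 5\right) l + 11 = 9 l + 11 = 11 + 9 l$)
$V^{2}{\left(- 2 \left(1 + q{\left(6 - 0,3 \right)}\right) \left(-5\right) \right)} = \left(11 + 9 - 2 \left(1 + 3\right) \left(-5\right)\right)^{2} = \left(11 + 9 \left(-2\right) 4 \left(-5\right)\right)^{2} = \left(11 + 9 \left(\left(-8\right) \left(-5\right)\right)\right)^{2} = \left(11 + 9 \cdot 40\right)^{2} = \left(11 + 360\right)^{2} = 371^{2} = 137641$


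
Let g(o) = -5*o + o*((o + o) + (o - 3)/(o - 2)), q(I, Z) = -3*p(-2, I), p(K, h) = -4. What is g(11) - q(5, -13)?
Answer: 1663/9 ≈ 184.78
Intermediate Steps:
q(I, Z) = 12 (q(I, Z) = -3*(-4) = 12)
g(o) = -5*o + o*(2*o + (-3 + o)/(-2 + o))
g(11) - q(5, -13) = 11*(7 - 8*11 + 2*11²)/(-2 + 11) - 1*12 = 11*(7 - 88 + 2*121)/9 - 12 = 11*(⅑)*(7 - 88 + 242) - 12 = 11*(⅑)*161 - 12 = 1771/9 - 12 = 1663/9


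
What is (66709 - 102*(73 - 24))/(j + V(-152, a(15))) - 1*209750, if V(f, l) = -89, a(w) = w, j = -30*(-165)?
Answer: -1019533039/4861 ≈ -2.0974e+5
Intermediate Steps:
j = 4950
(66709 - 102*(73 - 24))/(j + V(-152, a(15))) - 1*209750 = (66709 - 102*(73 - 24))/(4950 - 89) - 1*209750 = (66709 - 102*49)/4861 - 209750 = (66709 - 4998)*(1/4861) - 209750 = 61711*(1/4861) - 209750 = 61711/4861 - 209750 = -1019533039/4861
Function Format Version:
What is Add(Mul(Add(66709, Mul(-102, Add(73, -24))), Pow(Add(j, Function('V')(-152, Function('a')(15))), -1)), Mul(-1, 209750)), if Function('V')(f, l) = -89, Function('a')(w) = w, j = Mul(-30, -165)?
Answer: Rational(-1019533039, 4861) ≈ -2.0974e+5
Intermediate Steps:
j = 4950
Add(Mul(Add(66709, Mul(-102, Add(73, -24))), Pow(Add(j, Function('V')(-152, Function('a')(15))), -1)), Mul(-1, 209750)) = Add(Mul(Add(66709, Mul(-102, Add(73, -24))), Pow(Add(4950, -89), -1)), Mul(-1, 209750)) = Add(Mul(Add(66709, Mul(-102, 49)), Pow(4861, -1)), -209750) = Add(Mul(Add(66709, -4998), Rational(1, 4861)), -209750) = Add(Mul(61711, Rational(1, 4861)), -209750) = Add(Rational(61711, 4861), -209750) = Rational(-1019533039, 4861)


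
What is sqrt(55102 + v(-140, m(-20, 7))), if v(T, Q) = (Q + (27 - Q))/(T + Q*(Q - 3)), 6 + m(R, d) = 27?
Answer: sqrt(3121204114)/238 ≈ 234.74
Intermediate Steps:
m(R, d) = 21 (m(R, d) = -6 + 27 = 21)
v(T, Q) = 27/(T + Q*(-3 + Q))
sqrt(55102 + v(-140, m(-20, 7))) = sqrt(55102 + 27/(-140 + 21**2 - 3*21)) = sqrt(55102 + 27/(-140 + 441 - 63)) = sqrt(55102 + 27/238) = sqrt(13114303/238) = sqrt(3121204114)/238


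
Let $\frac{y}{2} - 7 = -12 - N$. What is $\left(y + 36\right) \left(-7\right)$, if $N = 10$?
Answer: $-42$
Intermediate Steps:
$y = -30$ ($y = 14 + 2 \left(-12 - 10\right) = 14 + 2 \left(-22\right) = 14 - 44 = -30$)
$\left(y + 36\right) \left(-7\right) = \left(-30 + 36\right) \left(-7\right) = 6 \left(-7\right) = -42$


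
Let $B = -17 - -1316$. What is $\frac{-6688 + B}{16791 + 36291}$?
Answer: $- \frac{5389}{53082} \approx -0.10152$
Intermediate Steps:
$B = 1299$ ($B = -17 + 1316 = 1299$)
$\frac{-6688 + B}{16791 + 36291} = \frac{-6688 + 1299}{16791 + 36291} = - \frac{5389}{53082}$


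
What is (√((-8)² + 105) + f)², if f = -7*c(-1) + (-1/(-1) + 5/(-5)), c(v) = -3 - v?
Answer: 729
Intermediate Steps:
f = 14 (f = -7*(-3 - 1*(-1)) + (-1/(-1) + 5/(-5)) = -7*(-3 + 1) + (-1*(-1) + 5*(-⅕)) = -7*(-2) + (1 - 1) = 14 + 0 = 14)
(√((-8)² + 105) + f)² = (√((-8)² + 105) + 14)² = (√(64 + 105) + 14)² = (√169 + 14)² = (13 + 14)² = 27² = 729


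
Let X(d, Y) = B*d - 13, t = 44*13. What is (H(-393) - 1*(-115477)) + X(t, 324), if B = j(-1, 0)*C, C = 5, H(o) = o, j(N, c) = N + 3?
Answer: 120791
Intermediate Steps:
j(N, c) = 3 + N
t = 572
B = 10 (B = (3 - 1)*5 = 2*5 = 10)
X(d, Y) = -13 + 10*d (X(d, Y) = 10*d - 13 = -13 + 10*d)
(H(-393) - 1*(-115477)) + X(t, 324) = (-393 - 1*(-115477)) + (-13 + 10*572) = (-393 + 115477) + (-13 + 5720) = 115084 + 5707 = 120791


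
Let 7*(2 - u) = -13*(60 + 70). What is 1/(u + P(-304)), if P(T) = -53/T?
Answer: 2128/518387 ≈ 0.0041050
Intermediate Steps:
u = 1704/7 (u = 2 - (-13)*(60 + 70)/7 = 2 - (-13)*130/7 = 2 - ⅐*(-1690) = 2 + 1690/7 = 1704/7 ≈ 243.43)
1/(u + P(-304)) = 1/(1704/7 - 53/(-304)) = 1/(1704/7 - 53*(-1/304)) = 1/(1704/7 + 53/304) = 1/(518387/2128) = 2128/518387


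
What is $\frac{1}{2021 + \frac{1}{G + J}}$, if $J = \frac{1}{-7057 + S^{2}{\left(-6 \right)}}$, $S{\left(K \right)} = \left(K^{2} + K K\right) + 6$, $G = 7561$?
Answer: $\frac{7356852}{14868198865} \approx 0.0004948$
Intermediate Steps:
$S{\left(K \right)} = 6 + 2 K^{2}$ ($S{\left(K \right)} = \left(K^{2} + K^{2}\right) + 6 = 2 K^{2} + 6 = 6 + 2 K^{2}$)
$J = - \frac{1}{973}$ ($J = \frac{1}{-7057 + \left(6 + 2 \left(-6\right)^{2}\right)^{2}} = \frac{1}{-7057 + \left(6 + 2 \cdot 36\right)^{2}} = \frac{1}{-7057 + \left(6 + 72\right)^{2}} = \frac{1}{-7057 + 78^{2}} = \frac{1}{-7057 + 6084} = \frac{1}{-973} = - \frac{1}{973} \approx -0.0010277$)
$\frac{1}{2021 + \frac{1}{G + J}} = \frac{1}{2021 + \frac{1}{7561 - \frac{1}{973}}} = \frac{1}{2021 + \frac{1}{\frac{7356852}{973}}} = \frac{1}{2021 + \frac{973}{7356852}} = \frac{1}{\frac{14868198865}{7356852}} = \frac{7356852}{14868198865}$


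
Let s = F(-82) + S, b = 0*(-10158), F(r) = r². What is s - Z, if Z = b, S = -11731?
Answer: -5007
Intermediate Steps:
b = 0
s = -5007 (s = (-82)² - 11731 = 6724 - 11731 = -5007)
Z = 0
s - Z = -5007 - 1*0 = -5007 + 0 = -5007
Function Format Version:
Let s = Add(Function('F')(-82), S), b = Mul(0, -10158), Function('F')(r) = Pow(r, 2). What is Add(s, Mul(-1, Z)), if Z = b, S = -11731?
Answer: -5007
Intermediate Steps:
b = 0
s = -5007 (s = Add(Pow(-82, 2), -11731) = Add(6724, -11731) = -5007)
Z = 0
Add(s, Mul(-1, Z)) = Add(-5007, Mul(-1, 0)) = Add(-5007, 0) = -5007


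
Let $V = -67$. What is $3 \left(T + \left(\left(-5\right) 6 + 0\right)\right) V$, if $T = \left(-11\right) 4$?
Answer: $14874$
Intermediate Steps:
$T = -44$
$3 \left(T + \left(\left(-5\right) 6 + 0\right)\right) V = 3 \left(-44 + \left(\left(-5\right) 6 + 0\right)\right) \left(-67\right) = 3 \left(-44 + \left(-30 + 0\right)\right) \left(-67\right) = 3 \left(-44 - 30\right) \left(-67\right) = 3 \left(-74\right) \left(-67\right) = \left(-222\right) \left(-67\right) = 14874$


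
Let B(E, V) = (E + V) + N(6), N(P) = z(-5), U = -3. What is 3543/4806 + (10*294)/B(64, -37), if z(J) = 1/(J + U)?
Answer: 7586591/68886 ≈ 110.13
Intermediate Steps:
z(J) = 1/(-3 + J) (z(J) = 1/(J - 3) = 1/(-3 + J))
N(P) = -1/8 (N(P) = 1/(-3 - 5) = 1/(-8) = -1/8)
B(E, V) = -1/8 + E + V (B(E, V) = (E + V) - 1/8 = -1/8 + E + V)
3543/4806 + (10*294)/B(64, -37) = 3543/4806 + (10*294)/(-1/8 + 64 - 37) = 3543*(1/4806) + 2940/(215/8) = 1181/1602 + 2940*(8/215) = 1181/1602 + 4704/43 = 7586591/68886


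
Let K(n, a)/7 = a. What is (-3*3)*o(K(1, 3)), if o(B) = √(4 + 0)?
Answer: -18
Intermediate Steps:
K(n, a) = 7*a
o(B) = 2 (o(B) = √4 = 2)
(-3*3)*o(K(1, 3)) = -3*3*2 = -9*2 = -18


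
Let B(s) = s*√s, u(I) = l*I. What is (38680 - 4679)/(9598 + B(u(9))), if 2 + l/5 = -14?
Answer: 163170799/232684802 + 73442160*I*√5/116342401 ≈ 0.70125 + 1.4115*I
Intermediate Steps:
l = -80 (l = -10 + 5*(-14) = -10 - 70 = -80)
u(I) = -80*I
B(s) = s^(3/2)
(38680 - 4679)/(9598 + B(u(9))) = (38680 - 4679)/(9598 + (-80*9)^(3/2)) = 34001/(9598 + (-720)^(3/2)) = 34001/(9598 - 8640*I*√5)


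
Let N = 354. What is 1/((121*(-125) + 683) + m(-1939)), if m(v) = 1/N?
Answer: -354/5112467 ≈ -6.9242e-5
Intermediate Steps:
m(v) = 1/354
1/((121*(-125) + 683) + m(-1939)) = 1/((121*(-125) + 683) + 1/354) = 1/((-15125 + 683) + 1/354) = 1/(-14442 + 1/354) = 1/(-5112467/354) = -354/5112467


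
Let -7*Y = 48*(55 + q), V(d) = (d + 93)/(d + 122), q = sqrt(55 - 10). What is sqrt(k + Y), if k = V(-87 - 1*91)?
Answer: sqrt(-294490 - 16128*sqrt(5))/28 ≈ 20.533*I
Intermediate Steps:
q = 3*sqrt(5) (q = sqrt(45) = 3*sqrt(5) ≈ 6.7082)
V(d) = (93 + d)/(122 + d)
Y = -2640/7 - 144*sqrt(5)/7 (Y = -48*(55 + 3*sqrt(5))/7 = -(2640 + 144*sqrt(5))/7 = -2640/7 - 144*sqrt(5)/7 ≈ -423.14)
k = 85/56 (k = (93 + (-87 - 1*91))/(122 + (-87 - 1*91)) = (93 + (-87 - 91))/(122 + (-87 - 91)) = (93 - 178)/(122 - 178) = -85/(-56) = -1/56*(-85) = 85/56 ≈ 1.5179)
sqrt(k + Y) = sqrt(85/56 + (-2640/7 - 144*sqrt(5)/7)) = sqrt(-3005/8 - 144*sqrt(5)/7)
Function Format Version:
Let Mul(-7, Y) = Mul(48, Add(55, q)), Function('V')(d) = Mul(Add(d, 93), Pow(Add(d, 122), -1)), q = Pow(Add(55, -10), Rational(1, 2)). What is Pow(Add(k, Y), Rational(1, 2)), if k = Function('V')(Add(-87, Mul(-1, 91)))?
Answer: Mul(Rational(1, 28), Pow(Add(-294490, Mul(-16128, Pow(5, Rational(1, 2)))), Rational(1, 2))) ≈ Mul(20.533, I)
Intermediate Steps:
q = Mul(3, Pow(5, Rational(1, 2))) (q = Pow(45, Rational(1, 2)) = Mul(3, Pow(5, Rational(1, 2))) ≈ 6.7082)
Function('V')(d) = Mul(Pow(Add(122, d), -1), Add(93, d)) (Function('V')(d) = Mul(Add(93, d), Pow(Add(122, d), -1)) = Mul(Pow(Add(122, d), -1), Add(93, d)))
Y = Add(Rational(-2640, 7), Mul(Rational(-144, 7), Pow(5, Rational(1, 2)))) (Y = Mul(Rational(-1, 7), Mul(48, Add(55, Mul(3, Pow(5, Rational(1, 2)))))) = Mul(Rational(-1, 7), Add(2640, Mul(144, Pow(5, Rational(1, 2))))) = Add(Rational(-2640, 7), Mul(Rational(-144, 7), Pow(5, Rational(1, 2)))) ≈ -423.14)
k = Rational(85, 56) (k = Mul(Pow(Add(122, Add(-87, Mul(-1, 91))), -1), Add(93, Add(-87, Mul(-1, 91)))) = Mul(Pow(Add(122, Add(-87, -91)), -1), Add(93, Add(-87, -91))) = Mul(Pow(Add(122, -178), -1), Add(93, -178)) = Mul(Pow(-56, -1), -85) = Mul(Rational(-1, 56), -85) = Rational(85, 56) ≈ 1.5179)
Pow(Add(k, Y), Rational(1, 2)) = Pow(Add(Rational(85, 56), Add(Rational(-2640, 7), Mul(Rational(-144, 7), Pow(5, Rational(1, 2))))), Rational(1, 2)) = Pow(Add(Rational(-3005, 8), Mul(Rational(-144, 7), Pow(5, Rational(1, 2)))), Rational(1, 2))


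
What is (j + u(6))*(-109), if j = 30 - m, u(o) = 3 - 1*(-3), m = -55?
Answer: -9919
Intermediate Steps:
u(o) = 6 (u(o) = 3 + 3 = 6)
j = 85 (j = 30 - 1*(-55) = 30 + 55 = 85)
(j + u(6))*(-109) = (85 + 6)*(-109) = 91*(-109) = -9919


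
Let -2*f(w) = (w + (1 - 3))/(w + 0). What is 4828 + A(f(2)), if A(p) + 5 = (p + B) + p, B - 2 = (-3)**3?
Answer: 4798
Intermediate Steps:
f(w) = -(-2 + w)/(2*w) (f(w) = -(w + (1 - 3))/(2*(w + 0)) = -(w - 2)/(2*w) = -(-2 + w)/(2*w))
B = -25 (B = 2 + (-3)**3 = 2 - 27 = -25)
A(p) = -30 + 2*p (A(p) = -5 + ((p - 25) + p) = -5 + ((-25 + p) + p) = -5 + (-25 + 2*p) = -30 + 2*p)
4828 + A(f(2)) = 4828 + (-30 + 2*((1/2)*(2 - 1*2)/2)) = 4828 + (-30 + 2*((1/2)*(1/2)*(2 - 2))) = 4828 + (-30 + 2*((1/2)*(1/2)*0)) = 4828 + (-30 + 2*0) = 4828 + (-30 + 0) = 4828 - 30 = 4798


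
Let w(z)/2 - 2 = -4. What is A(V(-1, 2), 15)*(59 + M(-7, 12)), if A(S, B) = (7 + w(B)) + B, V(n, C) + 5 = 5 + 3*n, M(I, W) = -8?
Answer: 918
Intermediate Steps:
V(n, C) = 3*n (V(n, C) = -5 + (5 + 3*n) = 3*n)
w(z) = -4 (w(z) = 4 + 2*(-4) = 4 - 8 = -4)
A(S, B) = 3 + B (A(S, B) = (7 - 4) + B = 3 + B)
A(V(-1, 2), 15)*(59 + M(-7, 12)) = (3 + 15)*(59 - 8) = 18*51 = 918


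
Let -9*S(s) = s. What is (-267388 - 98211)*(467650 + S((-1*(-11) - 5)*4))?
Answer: -512914192258/3 ≈ -1.7097e+11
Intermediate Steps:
S(s) = -s/9
(-267388 - 98211)*(467650 + S((-1*(-11) - 5)*4)) = (-267388 - 98211)*(467650 - (-1*(-11) - 5)*4/9) = -365599*(467650 - (11 - 5)*4/9) = -365599*(467650 - 2*4/3) = -365599*(467650 - ⅑*24) = -365599*(467650 - 8/3) = -365599*1402942/3 = -512914192258/3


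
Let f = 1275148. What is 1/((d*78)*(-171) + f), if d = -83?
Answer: 1/2382202 ≈ 4.1978e-7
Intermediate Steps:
1/((d*78)*(-171) + f) = 1/(-83*78*(-171) + 1275148) = 1/(-6474*(-171) + 1275148) = 1/(1107054 + 1275148) = 1/2382202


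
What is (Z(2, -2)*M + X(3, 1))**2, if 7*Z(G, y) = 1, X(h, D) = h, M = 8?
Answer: 841/49 ≈ 17.163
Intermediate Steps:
Z(G, y) = 1/7 (Z(G, y) = (1/7)*1 = 1/7)
(Z(2, -2)*M + X(3, 1))**2 = ((1/7)*8 + 3)**2 = (8/7 + 3)**2 = (29/7)**2 = 841/49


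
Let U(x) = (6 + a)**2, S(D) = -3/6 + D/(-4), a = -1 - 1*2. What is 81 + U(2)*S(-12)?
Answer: 207/2 ≈ 103.50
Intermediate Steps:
a = -3 (a = -1 - 2 = -3)
S(D) = -1/2 - D/4 (S(D) = -3*1/6 + D*(-1/4) = -1/2 - D/4)
U(x) = 9 (U(x) = (6 - 3)**2 = 3**2 = 9)
81 + U(2)*S(-12) = 81 + 9*(-1/2 - 1/4*(-12)) = 81 + 9*(-1/2 + 3) = 81 + 9*(5/2) = 81 + 45/2 = 207/2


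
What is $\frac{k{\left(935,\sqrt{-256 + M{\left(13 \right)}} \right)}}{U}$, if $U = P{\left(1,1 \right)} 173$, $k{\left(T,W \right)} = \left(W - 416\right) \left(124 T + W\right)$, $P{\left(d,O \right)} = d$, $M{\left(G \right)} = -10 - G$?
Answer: $- \frac{48231319}{173} + \frac{346572 i \sqrt{31}}{173} \approx -2.7879 \cdot 10^{5} + 11154.0 i$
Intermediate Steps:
$k{\left(T,W \right)} = \left(-416 + W\right) \left(W + 124 T\right)$
$U = 173$ ($U = 1 \cdot 173 = 173$)
$\frac{k{\left(935,\sqrt{-256 + M{\left(13 \right)}} \right)}}{U} = \frac{\left(\sqrt{-256 - 23}\right)^{2} - 48231040 - 416 \sqrt{-256 - 23} + 124 \cdot 935 \sqrt{-256 - 23}}{173} = \left(\left(\sqrt{-256 - 23}\right)^{2} - 48231040 - 416 \sqrt{-256 - 23} + 124 \cdot 935 \sqrt{-256 - 23}\right) \frac{1}{173} = \left(\left(\sqrt{-279}\right)^{2} - 48231040 - 416 \sqrt{-279} + 124 \cdot 935 \sqrt{-279}\right) \frac{1}{173} = \left(\left(3 i \sqrt{31}\right)^{2} - 48231040 - 416 \cdot 3 i \sqrt{31} + 124 \cdot 935 \cdot 3 i \sqrt{31}\right) \frac{1}{173} = \left(-279 - 48231040 - 1248 i \sqrt{31} + 347820 i \sqrt{31}\right) \frac{1}{173} = \left(-48231319 + 346572 i \sqrt{31}\right) \frac{1}{173} = - \frac{48231319}{173} + \frac{346572 i \sqrt{31}}{173}$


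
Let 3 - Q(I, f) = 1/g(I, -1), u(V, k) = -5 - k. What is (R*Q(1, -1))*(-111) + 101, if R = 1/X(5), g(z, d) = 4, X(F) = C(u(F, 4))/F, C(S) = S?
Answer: 3247/12 ≈ 270.58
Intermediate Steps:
X(F) = -9/F (X(F) = (-5 - 1*4)/F = (-5 - 4)/F = -9/F)
Q(I, f) = 11/4 (Q(I, f) = 3 - 1/4 = 11/4)
R = -5/9 (R = 1/(-9/5) = -5/9 ≈ -0.55556)
(R*Q(1, -1))*(-111) + 101 = -5/9*11/4*(-111) + 101 = -55/36*(-111) + 101 = 2035/12 + 101 = 3247/12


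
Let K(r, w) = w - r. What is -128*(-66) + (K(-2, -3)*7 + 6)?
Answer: 8447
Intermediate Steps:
-128*(-66) + (K(-2, -3)*7 + 6) = -128*(-66) + ((-3 - 1*(-2))*7 + 6) = 8448 + ((-3 + 2)*7 + 6) = 8448 + (-1*7 + 6) = 8448 + (-7 + 6) = 8448 - 1 = 8447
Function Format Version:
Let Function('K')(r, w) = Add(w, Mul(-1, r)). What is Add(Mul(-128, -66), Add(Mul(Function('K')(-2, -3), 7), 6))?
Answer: 8447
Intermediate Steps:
Add(Mul(-128, -66), Add(Mul(Function('K')(-2, -3), 7), 6)) = Add(Mul(-128, -66), Add(Mul(Add(-3, Mul(-1, -2)), 7), 6)) = Add(8448, Add(Mul(Add(-3, 2), 7), 6)) = Add(8448, Add(Mul(-1, 7), 6)) = Add(8448, Add(-7, 6)) = Add(8448, -1) = 8447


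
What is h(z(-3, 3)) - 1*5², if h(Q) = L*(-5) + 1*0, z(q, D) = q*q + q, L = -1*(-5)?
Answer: -50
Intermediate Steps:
L = 5
z(q, D) = q + q² (z(q, D) = q² + q = q + q²)
h(Q) = -25 (h(Q) = 5*(-5) + 1*0 = -25 + 0 = -25)
h(z(-3, 3)) - 1*5² = -25 - 1*5² = -25 - 1*25 = -25 - 25 = -50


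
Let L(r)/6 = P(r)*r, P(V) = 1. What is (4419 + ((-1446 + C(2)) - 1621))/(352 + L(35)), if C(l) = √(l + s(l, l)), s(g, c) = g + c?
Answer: 676/281 + √6/562 ≈ 2.4101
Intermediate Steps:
s(g, c) = c + g
C(l) = √3*√l (C(l) = √(l + (l + l)) = √(l + 2*l) = √(3*l) = √3*√l)
L(r) = 6*r (L(r) = 6*(1*r) = 6*r)
(4419 + ((-1446 + C(2)) - 1621))/(352 + L(35)) = (4419 + ((-1446 + √3*√2) - 1621))/(352 + 6*35) = (4419 + ((-1446 + √6) - 1621))/(352 + 210) = (4419 + (-3067 + √6))/562 = (1352 + √6)*(1/562) = 676/281 + √6/562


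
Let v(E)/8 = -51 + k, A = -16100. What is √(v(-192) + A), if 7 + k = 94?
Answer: 2*I*√3953 ≈ 125.75*I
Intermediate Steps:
k = 87 (k = -7 + 94 = 87)
v(E) = 288 (v(E) = 8*(-51 + 87) = 8*36 = 288)
√(v(-192) + A) = √(288 - 16100) = √(-15812) = 2*I*√3953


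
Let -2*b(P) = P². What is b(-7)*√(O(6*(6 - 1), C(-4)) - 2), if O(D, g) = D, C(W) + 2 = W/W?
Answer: -49*√7 ≈ -129.64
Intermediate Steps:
C(W) = -1 (C(W) = -2 + W/W = -2 + 1 = -1)
b(P) = -P²/2
b(-7)*√(O(6*(6 - 1), C(-4)) - 2) = (-½*(-7)²)*√(6*(6 - 1) - 2) = (-½*49)*√(6*5 - 2) = -49*√(30 - 2)/2 = -49*√7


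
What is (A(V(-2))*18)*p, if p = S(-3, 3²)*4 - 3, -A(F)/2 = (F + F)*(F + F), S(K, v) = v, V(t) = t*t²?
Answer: -304128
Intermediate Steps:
V(t) = t³
A(F) = -8*F² (A(F) = -2*(F + F)*(F + F) = -2*2*F*2*F = -8*F²)
p = 33 (p = 3²*4 - 3 = 9*4 - 3 = 36 - 3 = 33)
(A(V(-2))*18)*p = (-8*((-2)³)²*18)*33 = (-8*(-8)²*18)*33 = (-8*64*18)*33 = -512*18*33 = -9216*33 = -304128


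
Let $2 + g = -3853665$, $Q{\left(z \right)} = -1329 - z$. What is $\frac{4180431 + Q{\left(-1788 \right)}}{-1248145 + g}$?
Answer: $- \frac{696815}{850302} \approx -0.81949$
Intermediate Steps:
$g = -3853667$ ($g = -2 - 3853665 = -3853667$)
$\frac{4180431 + Q{\left(-1788 \right)}}{-1248145 + g} = \frac{4180431 - -459}{-1248145 - 3853667} = \frac{4180431 + \left(-1329 + 1788\right)}{-5101812} = \left(4180431 + 459\right) \left(- \frac{1}{5101812}\right) = 4180890 \left(- \frac{1}{5101812}\right) = - \frac{696815}{850302}$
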